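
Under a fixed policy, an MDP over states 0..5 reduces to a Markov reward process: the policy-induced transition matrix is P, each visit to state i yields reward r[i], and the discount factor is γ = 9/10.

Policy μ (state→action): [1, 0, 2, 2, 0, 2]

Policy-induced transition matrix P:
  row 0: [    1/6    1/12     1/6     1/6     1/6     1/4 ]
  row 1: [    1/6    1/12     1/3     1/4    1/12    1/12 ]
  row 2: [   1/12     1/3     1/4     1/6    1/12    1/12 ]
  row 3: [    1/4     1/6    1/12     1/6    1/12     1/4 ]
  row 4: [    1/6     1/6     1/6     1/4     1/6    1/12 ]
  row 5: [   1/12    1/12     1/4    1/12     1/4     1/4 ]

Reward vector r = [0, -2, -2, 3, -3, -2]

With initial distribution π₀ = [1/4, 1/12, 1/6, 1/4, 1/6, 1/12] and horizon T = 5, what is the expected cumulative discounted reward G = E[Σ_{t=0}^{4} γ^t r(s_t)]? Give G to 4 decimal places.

t=0: π = [0.2500, 0.0833, 0.1667, 0.2500, 0.1667, 0.0833], E[r] = -0.4167, γ^t·E[r] = -0.416667, running G = -0.416667
t=1: π = [0.1667, 0.1597, 0.1806, 0.1806, 0.1319, 0.1806], E[r] = -0.8958, γ^t·E[r] = -0.806250, running G = -1.222917
t=2: π = [0.1516, 0.1545, 0.2083, 0.1759, 0.1383, 0.1713], E[r] = -0.9554, γ^t·E[r] = -0.773906, running G = -1.996823
t=3: π = [0.1497, 0.1616, 0.2094, 0.1768, 0.1360, 0.1665], E[r] = -0.9527, γ^t·E[r] = -0.694512, running G = -2.691335
t=4: π = [0.1501, 0.1618, 0.2102, 0.1776, 0.1349, 0.1655], E[r] = -0.9467, γ^t·E[r] = -0.621161, running G = -3.312495

G = -3.3125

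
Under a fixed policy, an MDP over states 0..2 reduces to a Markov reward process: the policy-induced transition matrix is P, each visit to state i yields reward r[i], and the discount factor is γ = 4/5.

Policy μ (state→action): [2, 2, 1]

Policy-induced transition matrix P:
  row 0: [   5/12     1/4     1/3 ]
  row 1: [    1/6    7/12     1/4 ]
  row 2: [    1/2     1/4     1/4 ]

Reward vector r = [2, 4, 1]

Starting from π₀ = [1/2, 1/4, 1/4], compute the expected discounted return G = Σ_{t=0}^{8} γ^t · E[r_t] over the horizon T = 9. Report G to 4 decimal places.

t=0: π = [0.5000, 0.2500, 0.2500], E[r] = 2.2500, γ^t·E[r] = 2.250000, running G = 2.250000
t=1: π = [0.3750, 0.3333, 0.2917], E[r] = 2.3750, γ^t·E[r] = 1.900000, running G = 4.150000
t=2: π = [0.3576, 0.3611, 0.2813], E[r] = 2.4410, γ^t·E[r] = 1.562222, running G = 5.712222
t=3: π = [0.3498, 0.3704, 0.2798], E[r] = 2.4609, γ^t·E[r] = 1.260000, running G = 6.972222
t=4: π = [0.3474, 0.3735, 0.2792], E[r] = 2.4678, γ^t·E[r] = 1.010795, running G = 7.983017
t=5: π = [0.3466, 0.3745, 0.2789], E[r] = 2.4700, γ^t·E[r] = 0.809377, running G = 8.792394
t=6: π = [0.3463, 0.3748, 0.2789], E[r] = 2.4708, γ^t·E[r] = 0.647699, running G = 9.440093
t=7: π = [0.3462, 0.3749, 0.2789], E[r] = 2.4710, γ^t·E[r] = 0.518212, running G = 9.958305
t=8: π = [0.3462, 0.3750, 0.2788], E[r] = 2.4711, γ^t·E[r] = 0.414584, running G = 10.372889

G = 10.3729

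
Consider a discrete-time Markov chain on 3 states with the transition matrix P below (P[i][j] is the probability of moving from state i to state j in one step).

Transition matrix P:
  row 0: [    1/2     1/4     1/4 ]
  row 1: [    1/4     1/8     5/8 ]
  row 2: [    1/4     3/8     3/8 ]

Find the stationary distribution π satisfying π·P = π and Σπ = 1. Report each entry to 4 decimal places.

π = [0.3333, 0.2667, 0.4000]

Balance equations π_j = Σ_i π_i·P[i][j]:
  π_0 = 1/2·π_0 + 1/4·π_1 + 1/4·π_2
  π_1 = 1/4·π_0 + 1/8·π_1 + 3/8·π_2
  normalize: π_0 + π_1 + π_2 = 1
Solving the linear system gives exactly π = [1/3, 4/15, 2/5].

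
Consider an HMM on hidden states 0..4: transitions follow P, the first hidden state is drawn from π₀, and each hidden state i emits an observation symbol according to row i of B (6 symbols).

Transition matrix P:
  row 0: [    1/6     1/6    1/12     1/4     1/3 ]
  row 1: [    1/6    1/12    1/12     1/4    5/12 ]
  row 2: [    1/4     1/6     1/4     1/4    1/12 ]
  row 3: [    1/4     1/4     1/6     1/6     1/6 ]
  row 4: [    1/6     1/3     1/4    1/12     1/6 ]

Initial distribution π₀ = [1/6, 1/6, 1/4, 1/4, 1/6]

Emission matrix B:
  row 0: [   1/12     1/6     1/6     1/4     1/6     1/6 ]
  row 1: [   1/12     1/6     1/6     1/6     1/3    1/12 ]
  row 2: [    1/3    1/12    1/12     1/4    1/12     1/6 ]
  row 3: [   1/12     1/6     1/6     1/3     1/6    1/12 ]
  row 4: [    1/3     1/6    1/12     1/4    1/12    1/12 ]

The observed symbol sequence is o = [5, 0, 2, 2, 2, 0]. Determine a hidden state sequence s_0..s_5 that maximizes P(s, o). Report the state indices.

t=0: δ = [2.778e-02, 1.389e-02, 4.167e-02, 2.083e-02, 1.389e-02]  (obs o_0=5)
t=1: δ = [8.681e-04, 5.787e-04, 3.472e-03, 8.681e-04, 3.086e-03]  ψ = [2, 2, 2, 2, 0]  (obs o_1=0)
t=2: δ = [1.447e-04, 1.715e-04, 7.234e-05, 1.447e-04, 4.287e-05]  ψ = [2, 4, 2, 2, 4]  (obs o_2=2)
t=3: δ = [6.028e-06, 6.028e-06, 2.009e-06, 7.144e-06, 5.954e-06]  ψ = [3, 3, 3, 1, 1]  (obs o_3=2)
t=4: δ = [2.977e-07, 3.308e-07, 1.240e-07, 2.512e-07, 2.093e-07]  ψ = [3, 4, 4, 0, 1]  (obs o_4=2)
t=5: δ = [5.233e-09, 5.814e-09, 1.744e-08, 6.891e-09, 4.594e-08]  ψ = [3, 4, 4, 1, 1]  (obs o_5=0)
backtrack: best end state = 4; path = [0, 4, 1, 4, 1, 4]

path = [0, 4, 1, 4, 1, 4]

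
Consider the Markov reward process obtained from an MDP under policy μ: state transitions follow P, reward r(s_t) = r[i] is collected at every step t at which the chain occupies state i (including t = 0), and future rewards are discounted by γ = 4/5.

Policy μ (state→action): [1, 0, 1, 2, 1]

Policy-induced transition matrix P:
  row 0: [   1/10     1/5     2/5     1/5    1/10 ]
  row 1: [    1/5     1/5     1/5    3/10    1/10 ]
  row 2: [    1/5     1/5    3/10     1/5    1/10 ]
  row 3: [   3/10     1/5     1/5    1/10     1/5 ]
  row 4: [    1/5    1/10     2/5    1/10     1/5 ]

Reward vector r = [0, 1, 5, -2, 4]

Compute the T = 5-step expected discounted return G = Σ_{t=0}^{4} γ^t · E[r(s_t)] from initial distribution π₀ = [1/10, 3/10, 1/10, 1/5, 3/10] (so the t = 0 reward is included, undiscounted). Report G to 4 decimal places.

G = 5.9517

t=0: π = [0.1000, 0.3000, 0.1000, 0.2000, 0.3000], E[r] = 1.6000, γ^t·E[r] = 1.600000, running G = 1.600000
t=1: π = [0.2100, 0.1700, 0.2900, 0.1800, 0.1500], E[r] = 1.8600, γ^t·E[r] = 1.488000, running G = 3.088000
t=2: π = [0.1970, 0.1850, 0.3010, 0.1840, 0.1330], E[r] = 1.8540, γ^t·E[r] = 1.186560, running G = 4.274560
t=3: π = [0.1987, 0.1867, 0.2961, 0.1868, 0.1317], E[r] = 1.8204, γ^t·E[r] = 0.932045, running G = 5.206605
t=4: π = [0.1988, 0.1868, 0.2957, 0.1868, 0.1319], E[r] = 1.8190, γ^t·E[r] = 0.745079, running G = 5.951684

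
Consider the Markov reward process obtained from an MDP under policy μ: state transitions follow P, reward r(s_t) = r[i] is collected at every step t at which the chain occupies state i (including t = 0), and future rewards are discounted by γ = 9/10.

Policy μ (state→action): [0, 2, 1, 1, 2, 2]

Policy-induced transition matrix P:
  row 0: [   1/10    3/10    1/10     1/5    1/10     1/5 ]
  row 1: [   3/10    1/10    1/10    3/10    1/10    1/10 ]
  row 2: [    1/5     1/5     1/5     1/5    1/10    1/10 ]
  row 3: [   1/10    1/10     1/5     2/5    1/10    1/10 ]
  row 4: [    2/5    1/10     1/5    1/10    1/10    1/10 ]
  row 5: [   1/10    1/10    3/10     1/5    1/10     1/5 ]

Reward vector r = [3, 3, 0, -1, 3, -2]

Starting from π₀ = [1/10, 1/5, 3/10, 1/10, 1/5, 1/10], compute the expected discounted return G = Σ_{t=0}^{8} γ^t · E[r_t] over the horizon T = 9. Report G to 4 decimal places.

G = 5.3971

t=0: π = [0.1000, 0.2000, 0.3000, 0.1000, 0.2000, 0.1000], E[r] = 1.2000, γ^t·E[r] = 1.200000, running G = 1.200000
t=1: π = [0.2300, 0.1500, 0.1800, 0.2200, 0.1000, 0.1200], E[r] = 0.9800, γ^t·E[r] = 0.882000, running G = 2.082000
t=2: π = [0.1780, 0.1640, 0.1740, 0.2490, 0.1000, 0.1350], E[r] = 0.8070, γ^t·E[r] = 0.653670, running G = 2.735670
t=3: π = [0.1802, 0.1530, 0.1793, 0.2562, 0.1000, 0.1313], E[r] = 0.7808, γ^t·E[r] = 0.569203, running G = 3.304873
t=4: π = [0.1785, 0.1540, 0.1798, 0.2565, 0.1000, 0.1312], E[r] = 0.7787, γ^t·E[r] = 0.510879, running G = 3.815752
t=5: π = [0.1788, 0.1537, 0.1799, 0.2567, 0.1000, 0.1310], E[r] = 0.7787, γ^t·E[r] = 0.459841, running G = 4.275593
t=6: π = [0.1787, 0.1537, 0.1799, 0.2567, 0.1000, 0.1310], E[r] = 0.7787, γ^t·E[r] = 0.413853, running G = 4.689446
t=7: π = [0.1787, 0.1537, 0.1799, 0.2567, 0.1000, 0.1310], E[r] = 0.7787, γ^t·E[r] = 0.372466, running G = 5.061912
t=8: π = [0.1787, 0.1537, 0.1799, 0.2567, 0.1000, 0.1310], E[r] = 0.7787, γ^t·E[r] = 0.335218, running G = 5.397131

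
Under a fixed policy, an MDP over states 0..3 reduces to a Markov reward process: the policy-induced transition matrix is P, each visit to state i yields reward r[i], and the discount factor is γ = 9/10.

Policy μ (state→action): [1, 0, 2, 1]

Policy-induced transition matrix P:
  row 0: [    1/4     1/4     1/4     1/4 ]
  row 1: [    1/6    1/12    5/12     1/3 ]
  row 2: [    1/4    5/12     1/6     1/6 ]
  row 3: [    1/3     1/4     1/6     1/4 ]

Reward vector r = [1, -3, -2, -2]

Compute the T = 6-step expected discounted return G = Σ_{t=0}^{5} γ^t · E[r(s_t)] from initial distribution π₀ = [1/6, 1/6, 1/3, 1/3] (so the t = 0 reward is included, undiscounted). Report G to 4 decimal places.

G = -7.1831

t=0: π = [0.1667, 0.1667, 0.3333, 0.3333], E[r] = -1.6667, γ^t·E[r] = -1.666667, running G = -1.666667
t=1: π = [0.2639, 0.2778, 0.2222, 0.2361], E[r] = -1.4861, γ^t·E[r] = -1.337500, running G = -3.004167
t=2: π = [0.2465, 0.2407, 0.2581, 0.2546], E[r] = -1.5012, γ^t·E[r] = -1.215938, running G = -4.220104
t=3: π = [0.2512, 0.2529, 0.2474, 0.2486], E[r] = -1.4994, γ^t·E[r] = -1.093078, running G = -5.313182
t=4: π = [0.2496, 0.2491, 0.2508, 0.2505], E[r] = -1.5002, γ^t·E[r] = -0.984261, running G = -6.297443
t=5: π = [0.2501, 0.2503, 0.2497, 0.2499], E[r] = -1.4999, γ^t·E[r] = -0.885703, running G = -7.183146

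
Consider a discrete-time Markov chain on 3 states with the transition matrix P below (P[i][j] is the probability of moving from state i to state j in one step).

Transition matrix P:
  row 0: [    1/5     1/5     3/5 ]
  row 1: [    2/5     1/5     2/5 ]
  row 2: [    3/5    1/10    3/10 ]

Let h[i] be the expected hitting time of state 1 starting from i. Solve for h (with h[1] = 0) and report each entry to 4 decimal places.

First-step conditioning: h[1] = 0; for i ≠ 1, h[i] = 1 + Σ_k P[i][k]·h[k].
  h[0] = 1 + 1/5·h[0] + 3/5·h[2]
  h[2] = 1 + 3/5·h[0] + 3/10·h[2]
Solving the 2×2 linear system over states ≠ 1 gives exactly h = [13/2, 0, 7] (h[1] = 0 is the target).

h = [6.5000, 0.0000, 7.0000]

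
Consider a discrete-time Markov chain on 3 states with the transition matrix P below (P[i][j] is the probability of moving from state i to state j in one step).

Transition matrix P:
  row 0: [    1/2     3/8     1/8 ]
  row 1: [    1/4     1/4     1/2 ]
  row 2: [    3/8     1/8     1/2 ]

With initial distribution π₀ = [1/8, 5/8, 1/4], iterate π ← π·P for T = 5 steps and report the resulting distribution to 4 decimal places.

t=0: π = [0.1250, 0.6250, 0.2500]
t=1: π = [0.3125, 0.2344, 0.4531]
t=2: π = [0.3848, 0.2324, 0.3828]
t=3: π = [0.3940, 0.2502, 0.3557]
t=4: π = [0.3930, 0.2548, 0.3522]
t=5: π = [0.3923, 0.2551, 0.3526]

π = [0.3923, 0.2551, 0.3526]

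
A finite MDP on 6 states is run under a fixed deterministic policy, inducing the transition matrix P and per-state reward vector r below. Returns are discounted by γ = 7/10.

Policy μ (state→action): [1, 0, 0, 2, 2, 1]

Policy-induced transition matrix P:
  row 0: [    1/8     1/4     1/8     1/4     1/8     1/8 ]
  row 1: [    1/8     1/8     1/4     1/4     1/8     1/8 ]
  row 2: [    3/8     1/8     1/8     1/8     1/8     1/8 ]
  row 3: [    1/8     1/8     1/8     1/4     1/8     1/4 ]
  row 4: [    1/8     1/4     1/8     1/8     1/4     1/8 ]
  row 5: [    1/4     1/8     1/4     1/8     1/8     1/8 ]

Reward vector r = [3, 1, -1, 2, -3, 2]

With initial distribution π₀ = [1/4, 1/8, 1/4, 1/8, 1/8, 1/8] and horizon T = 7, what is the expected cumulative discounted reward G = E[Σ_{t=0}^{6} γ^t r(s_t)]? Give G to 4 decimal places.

G = 2.4527

t=0: π = [0.2500, 0.1250, 0.2500, 0.1250, 0.1250, 0.1250], E[r] = 0.7500, γ^t·E[r] = 0.750000, running G = 0.750000
t=1: π = [0.2031, 0.1719, 0.1563, 0.1875, 0.1406, 0.1406], E[r] = 0.8594, γ^t·E[r] = 0.601563, running G = 1.351563
t=2: π = [0.1816, 0.1680, 0.1641, 0.1953, 0.1426, 0.1484], E[r] = 0.8086, γ^t·E[r] = 0.396211, running G = 1.747773
t=3: π = [0.1846, 0.1655, 0.1646, 0.1931, 0.1428, 0.1494], E[r] = 0.8113, γ^t·E[r] = 0.278269, running G = 2.026042
t=4: π = [0.1848, 0.1659, 0.1644, 0.1929, 0.1429, 0.1491], E[r] = 0.8115, γ^t·E[r] = 0.194847, running G = 2.220889
t=5: π = [0.1847, 0.1660, 0.1644, 0.1930, 0.1429, 0.1491], E[r] = 0.8113, γ^t·E[r] = 0.136363, running G = 2.357252
t=6: π = [0.1847, 0.1659, 0.1644, 0.1930, 0.1429, 0.1491], E[r] = 0.8113, γ^t·E[r] = 0.095454, running G = 2.452706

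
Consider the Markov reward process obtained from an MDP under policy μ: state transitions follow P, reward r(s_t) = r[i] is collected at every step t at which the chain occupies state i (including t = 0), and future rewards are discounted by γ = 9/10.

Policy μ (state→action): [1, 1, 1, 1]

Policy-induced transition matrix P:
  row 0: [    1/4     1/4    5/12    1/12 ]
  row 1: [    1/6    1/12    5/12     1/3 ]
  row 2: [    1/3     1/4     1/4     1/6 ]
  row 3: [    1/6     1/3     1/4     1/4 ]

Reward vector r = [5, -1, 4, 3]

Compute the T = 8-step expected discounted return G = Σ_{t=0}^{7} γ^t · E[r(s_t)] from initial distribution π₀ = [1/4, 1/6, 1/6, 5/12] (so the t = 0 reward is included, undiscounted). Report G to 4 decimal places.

t=0: π = [0.2500, 0.1667, 0.1667, 0.4167], E[r] = 3.0000, γ^t·E[r] = 3.000000, running G = 3.000000
t=1: π = [0.2153, 0.2569, 0.3194, 0.2083], E[r] = 2.7222, γ^t·E[r] = 2.450000, running G = 5.450000
t=2: π = [0.2378, 0.2245, 0.3287, 0.2089], E[r] = 2.9063, γ^t·E[r] = 2.354063, running G = 7.804063
t=3: π = [0.2413, 0.2300, 0.3271, 0.2017], E[r] = 2.8897, γ^t·E[r] = 2.106563, running G = 9.910625
t=4: π = [0.2413, 0.2285, 0.3285, 0.2017], E[r] = 2.8972, γ^t·E[r] = 1.900858, running G = 11.811483
t=5: π = [0.2415, 0.2287, 0.3283, 0.2014], E[r] = 2.8964, γ^t·E[r] = 1.710318, running G = 13.521801
t=6: π = [0.2415, 0.2287, 0.3284, 0.2014], E[r] = 2.8967, γ^t·E[r] = 1.539443, running G = 15.061244
t=7: π = [0.2415, 0.2287, 0.3284, 0.2014], E[r] = 2.8967, γ^t·E[r] = 1.385483, running G = 16.446727

G = 16.4467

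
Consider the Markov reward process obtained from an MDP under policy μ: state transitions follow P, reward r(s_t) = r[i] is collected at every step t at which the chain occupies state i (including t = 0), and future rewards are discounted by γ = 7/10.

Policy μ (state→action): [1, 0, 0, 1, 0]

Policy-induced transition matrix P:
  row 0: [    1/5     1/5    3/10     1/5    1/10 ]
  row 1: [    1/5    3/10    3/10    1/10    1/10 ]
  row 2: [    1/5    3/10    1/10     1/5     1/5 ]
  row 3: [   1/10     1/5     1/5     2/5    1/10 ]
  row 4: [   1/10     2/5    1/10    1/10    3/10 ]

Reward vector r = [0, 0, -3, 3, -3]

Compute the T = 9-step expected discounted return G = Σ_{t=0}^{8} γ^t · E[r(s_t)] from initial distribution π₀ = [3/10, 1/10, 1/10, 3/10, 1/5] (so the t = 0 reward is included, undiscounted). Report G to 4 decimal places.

G = -0.9860

t=0: π = [0.3000, 0.1000, 0.1000, 0.3000, 0.2000], E[r] = 0.0000, γ^t·E[r] = 0.000000, running G = 0.000000
t=1: π = [0.1500, 0.2600, 0.2100, 0.2300, 0.1500], E[r] = -0.3900, γ^t·E[r] = -0.273000, running G = -0.273000
t=2: π = [0.1620, 0.2770, 0.2050, 0.2050, 0.1510], E[r] = -0.4530, γ^t·E[r] = -0.221970, running G = -0.494970
t=3: π = [0.1644, 0.2784, 0.2083, 0.1982, 0.1507], E[r] = -0.4824, γ^t·E[r] = -0.165463, running G = -0.660433
t=4: π = [0.1651, 0.2788, 0.2084, 0.1967, 0.1510], E[r] = -0.4879, γ^t·E[r] = -0.117135, running G = -0.777568
t=5: π = [0.1652, 0.2789, 0.2085, 0.1964, 0.1510], E[r] = -0.4894, γ^t·E[r] = -0.082247, running G = -0.859816
t=6: π = [0.1653, 0.2789, 0.2085, 0.1963, 0.1511], E[r] = -0.4897, γ^t·E[r] = -0.057615, running G = -0.917430
t=7: π = [0.1653, 0.2790, 0.2085, 0.1963, 0.1511], E[r] = -0.4898, γ^t·E[r] = -0.040338, running G = -0.957768
t=8: π = [0.1653, 0.2790, 0.2085, 0.1963, 0.1511], E[r] = -0.4898, γ^t·E[r] = -0.028238, running G = -0.986006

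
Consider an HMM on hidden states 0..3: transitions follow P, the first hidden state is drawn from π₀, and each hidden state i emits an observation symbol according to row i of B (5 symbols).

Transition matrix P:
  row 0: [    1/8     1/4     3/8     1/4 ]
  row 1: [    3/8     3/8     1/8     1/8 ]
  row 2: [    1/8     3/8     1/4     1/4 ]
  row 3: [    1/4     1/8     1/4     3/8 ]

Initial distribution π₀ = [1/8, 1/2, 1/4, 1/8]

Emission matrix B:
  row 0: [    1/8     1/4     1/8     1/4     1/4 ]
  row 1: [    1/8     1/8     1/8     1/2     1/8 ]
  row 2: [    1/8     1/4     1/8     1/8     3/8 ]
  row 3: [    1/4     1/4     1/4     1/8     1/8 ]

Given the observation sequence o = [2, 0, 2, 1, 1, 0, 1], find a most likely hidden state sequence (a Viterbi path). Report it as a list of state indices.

t=0: δ = [1.562e-02, 6.250e-02, 3.125e-02, 3.125e-02]  (obs o_0=2)
t=1: δ = [2.930e-03, 2.930e-03, 9.766e-04, 2.930e-03]  ψ = [1, 1, 1, 3]  (obs o_1=0)
t=2: δ = [1.373e-04, 1.373e-04, 1.373e-04, 2.747e-04]  ψ = [1, 1, 0, 3]  (obs o_2=2)
t=3: δ = [1.717e-05, 6.437e-06, 1.717e-05, 2.575e-05]  ψ = [3, 1, 3, 3]  (obs o_3=1)
t=4: δ = [1.609e-06, 8.047e-07, 1.609e-06, 2.414e-06]  ψ = [3, 2, 0, 3]  (obs o_4=1)
t=5: δ = [7.544e-08, 7.544e-08, 7.544e-08, 2.263e-07]  ψ = [3, 2, 0, 3]  (obs o_5=0)
t=6: δ = [1.414e-08, 3.536e-09, 1.414e-08, 2.122e-08]  ψ = [3, 1, 3, 3]  (obs o_6=1)
backtrack: best end state = 3; path = [3, 3, 3, 3, 3, 3, 3]

path = [3, 3, 3, 3, 3, 3, 3]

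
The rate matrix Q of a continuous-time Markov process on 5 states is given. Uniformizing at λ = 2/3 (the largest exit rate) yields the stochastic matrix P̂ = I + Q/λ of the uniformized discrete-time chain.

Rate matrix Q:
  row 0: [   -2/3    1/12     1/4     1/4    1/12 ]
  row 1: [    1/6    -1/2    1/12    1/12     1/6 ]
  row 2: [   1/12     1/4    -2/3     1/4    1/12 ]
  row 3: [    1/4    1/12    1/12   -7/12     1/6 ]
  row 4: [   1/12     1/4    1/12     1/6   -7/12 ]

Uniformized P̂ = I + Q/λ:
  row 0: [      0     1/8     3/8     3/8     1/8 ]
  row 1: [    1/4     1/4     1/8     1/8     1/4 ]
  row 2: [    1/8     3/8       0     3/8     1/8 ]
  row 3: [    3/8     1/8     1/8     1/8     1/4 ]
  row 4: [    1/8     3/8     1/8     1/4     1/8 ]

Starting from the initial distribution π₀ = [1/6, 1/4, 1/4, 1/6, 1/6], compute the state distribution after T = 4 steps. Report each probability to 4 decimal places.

t=0: π = [0.1667, 0.2500, 0.2500, 0.1667, 0.1667]
t=1: π = [0.1771, 0.2604, 0.1354, 0.2500, 0.1771]
t=2: π = [0.1979, 0.2357, 0.1523, 0.2253, 0.1888]
t=3: π = [0.1860, 0.2397, 0.1554, 0.2362, 0.1826]
t=4: π = [0.1908, 0.2395, 0.1521, 0.2332, 0.1845]

π = [0.1908, 0.2395, 0.1521, 0.2332, 0.1845]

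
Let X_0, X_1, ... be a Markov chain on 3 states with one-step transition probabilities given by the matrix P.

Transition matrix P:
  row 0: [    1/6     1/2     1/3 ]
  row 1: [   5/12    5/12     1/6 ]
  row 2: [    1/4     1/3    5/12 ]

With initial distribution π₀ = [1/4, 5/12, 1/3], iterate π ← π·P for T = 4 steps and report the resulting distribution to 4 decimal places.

π = [0.2949, 0.4173, 0.2878]

t=0: π = [0.2500, 0.4167, 0.3333]
t=1: π = [0.2986, 0.4097, 0.2917]
t=2: π = [0.2934, 0.4172, 0.2894]
t=3: π = [0.2951, 0.4170, 0.2879]
t=4: π = [0.2949, 0.4173, 0.2878]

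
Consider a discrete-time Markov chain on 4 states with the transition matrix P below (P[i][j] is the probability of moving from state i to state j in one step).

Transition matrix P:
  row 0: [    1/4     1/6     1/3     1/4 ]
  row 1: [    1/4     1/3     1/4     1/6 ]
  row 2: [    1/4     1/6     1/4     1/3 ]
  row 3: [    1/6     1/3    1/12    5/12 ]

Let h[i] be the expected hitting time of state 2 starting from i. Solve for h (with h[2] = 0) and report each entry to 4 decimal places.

h = [4.1074, 4.3893, 0.0000, 5.3960]

First-step conditioning: h[2] = 0; for i ≠ 2, h[i] = 1 + Σ_k P[i][k]·h[k].
  h[0] = 1 + 1/4·h[0] + 1/6·h[1] + 1/4·h[3]
  h[1] = 1 + 1/4·h[0] + 1/3·h[1] + 1/6·h[3]
  h[3] = 1 + 1/6·h[0] + 1/3·h[1] + 5/12·h[3]
Solving the 3×3 linear system over states ≠ 2 gives exactly h = [612/149, 654/149, 0, 804/149] (h[2] = 0 is the target).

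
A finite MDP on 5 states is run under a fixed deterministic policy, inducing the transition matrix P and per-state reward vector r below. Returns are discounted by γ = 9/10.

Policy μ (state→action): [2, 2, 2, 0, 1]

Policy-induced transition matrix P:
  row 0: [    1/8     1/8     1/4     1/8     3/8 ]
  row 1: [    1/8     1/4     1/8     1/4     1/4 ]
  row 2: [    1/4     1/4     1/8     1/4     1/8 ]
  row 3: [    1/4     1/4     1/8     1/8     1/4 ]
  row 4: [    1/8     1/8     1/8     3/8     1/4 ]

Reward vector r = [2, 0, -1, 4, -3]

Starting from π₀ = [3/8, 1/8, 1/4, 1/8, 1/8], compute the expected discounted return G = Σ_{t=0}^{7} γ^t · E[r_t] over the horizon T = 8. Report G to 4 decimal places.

t=0: π = [0.3750, 0.1250, 0.2500, 0.1250, 0.1250], E[r] = 0.6250, γ^t·E[r] = 0.625000, running G = 0.625000
t=1: π = [0.1719, 0.1875, 0.1719, 0.2031, 0.2656], E[r] = 0.1875, γ^t·E[r] = 0.168750, running G = 0.793750
t=2: π = [0.1719, 0.1953, 0.1465, 0.2363, 0.2500], E[r] = 0.3926, γ^t·E[r] = 0.317988, running G = 1.111738
t=3: π = [0.1729, 0.1973, 0.1465, 0.2302, 0.2532], E[r] = 0.3606, γ^t·E[r] = 0.262874, running G = 1.374613
t=4: π = [0.1721, 0.1967, 0.1466, 0.2313, 0.2533], E[r] = 0.3627, γ^t·E[r] = 0.237988, running G = 1.612601
t=5: π = [0.1722, 0.1968, 0.1465, 0.2312, 0.2532], E[r] = 0.3634, γ^t·E[r] = 0.214568, running G = 1.827169
t=6: π = [0.1722, 0.1968, 0.1465, 0.2312, 0.2532], E[r] = 0.3631, γ^t·E[r] = 0.192976, running G = 2.020145
t=7: π = [0.1722, 0.1968, 0.1465, 0.2312, 0.2532], E[r] = 0.3632, γ^t·E[r] = 0.173701, running G = 2.193846

G = 2.1938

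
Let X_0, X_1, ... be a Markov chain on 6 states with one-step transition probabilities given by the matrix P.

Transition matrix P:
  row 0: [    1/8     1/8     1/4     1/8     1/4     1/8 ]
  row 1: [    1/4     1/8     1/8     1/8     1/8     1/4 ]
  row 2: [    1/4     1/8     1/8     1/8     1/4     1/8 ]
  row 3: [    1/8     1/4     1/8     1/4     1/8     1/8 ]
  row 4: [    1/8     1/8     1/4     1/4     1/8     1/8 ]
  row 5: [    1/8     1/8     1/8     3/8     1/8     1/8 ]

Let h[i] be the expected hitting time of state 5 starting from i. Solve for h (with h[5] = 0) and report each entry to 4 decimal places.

h = [6.9796, 6.1088, 6.9796, 6.8571, 6.9660, 0.0000]

First-step conditioning: h[5] = 0; for i ≠ 5, h[i] = 1 + Σ_k P[i][k]·h[k].
  h[0] = 1 + 1/8·h[0] + 1/8·h[1] + 1/4·h[2] + 1/8·h[3] + 1/4·h[4]
  h[1] = 1 + 1/4·h[0] + 1/8·h[1] + 1/8·h[2] + 1/8·h[3] + 1/8·h[4]
  h[2] = 1 + 1/4·h[0] + 1/8·h[1] + 1/8·h[2] + 1/8·h[3] + 1/4·h[4]
  h[3] = 1 + 1/8·h[0] + 1/4·h[1] + 1/8·h[2] + 1/4·h[3] + 1/8·h[4]
  h[4] = 1 + 1/8·h[0] + 1/8·h[1] + 1/4·h[2] + 1/4·h[3] + 1/8·h[4]
Solving the 5×5 linear system over states ≠ 5 gives exactly h = [342/49, 898/147, 342/49, 48/7, 1024/147, 0] (h[5] = 0 is the target).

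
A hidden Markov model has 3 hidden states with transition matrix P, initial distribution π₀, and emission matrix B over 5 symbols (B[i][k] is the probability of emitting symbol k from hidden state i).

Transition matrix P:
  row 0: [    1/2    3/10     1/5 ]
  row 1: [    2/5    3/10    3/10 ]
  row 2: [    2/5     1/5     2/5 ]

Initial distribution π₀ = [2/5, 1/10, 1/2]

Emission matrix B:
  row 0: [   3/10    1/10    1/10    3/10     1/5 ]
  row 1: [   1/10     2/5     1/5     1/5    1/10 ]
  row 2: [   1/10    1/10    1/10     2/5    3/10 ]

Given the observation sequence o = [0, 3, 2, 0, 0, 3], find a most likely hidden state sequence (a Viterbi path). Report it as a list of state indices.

path = [0, 0, 0, 0, 0, 0]

t=0: δ = [1.200e-01, 1.000e-02, 5.000e-02]  (obs o_0=0)
t=1: δ = [1.800e-02, 7.200e-03, 9.600e-03]  ψ = [0, 0, 0]  (obs o_1=3)
t=2: δ = [9.000e-04, 1.080e-03, 3.840e-04]  ψ = [0, 0, 2]  (obs o_2=2)
t=3: δ = [1.350e-04, 3.240e-05, 3.240e-05]  ψ = [0, 1, 1]  (obs o_3=0)
t=4: δ = [2.025e-05, 4.050e-06, 2.700e-06]  ψ = [0, 0, 0]  (obs o_4=0)
t=5: δ = [3.038e-06, 1.215e-06, 1.620e-06]  ψ = [0, 0, 0]  (obs o_5=3)
backtrack: best end state = 0; path = [0, 0, 0, 0, 0, 0]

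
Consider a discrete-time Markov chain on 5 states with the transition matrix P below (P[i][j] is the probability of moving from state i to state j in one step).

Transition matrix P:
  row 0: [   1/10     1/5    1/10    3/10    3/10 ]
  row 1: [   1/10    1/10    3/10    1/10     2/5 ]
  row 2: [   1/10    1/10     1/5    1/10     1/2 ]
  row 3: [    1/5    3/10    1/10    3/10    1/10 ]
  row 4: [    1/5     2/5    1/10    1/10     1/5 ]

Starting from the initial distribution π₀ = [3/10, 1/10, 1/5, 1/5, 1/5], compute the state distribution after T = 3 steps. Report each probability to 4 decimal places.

π = [0.1450, 0.2331, 0.1642, 0.1634, 0.2943]

t=0: π = [0.3000, 0.1000, 0.2000, 0.2000, 0.2000]
t=1: π = [0.1400, 0.2300, 0.1400, 0.2000, 0.2900]
t=2: π = [0.1490, 0.2410, 0.1600, 0.1680, 0.2820]
t=3: π = [0.1450, 0.2331, 0.1642, 0.1634, 0.2943]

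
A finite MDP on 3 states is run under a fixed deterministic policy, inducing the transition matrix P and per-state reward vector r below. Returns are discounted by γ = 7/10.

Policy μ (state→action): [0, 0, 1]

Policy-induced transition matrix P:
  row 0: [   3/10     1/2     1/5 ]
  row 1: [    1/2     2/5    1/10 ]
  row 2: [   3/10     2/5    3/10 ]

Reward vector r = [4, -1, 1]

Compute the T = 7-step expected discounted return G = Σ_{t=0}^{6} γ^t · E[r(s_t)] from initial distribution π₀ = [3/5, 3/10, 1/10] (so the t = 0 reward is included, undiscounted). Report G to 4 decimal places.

t=0: π = [0.6000, 0.3000, 0.1000], E[r] = 2.2000, γ^t·E[r] = 2.200000, running G = 2.200000
t=1: π = [0.3600, 0.4600, 0.1800], E[r] = 1.1600, γ^t·E[r] = 0.812000, running G = 3.012000
t=2: π = [0.3920, 0.4360, 0.1720], E[r] = 1.3040, γ^t·E[r] = 0.638960, running G = 3.650960
t=3: π = [0.3872, 0.4392, 0.1736], E[r] = 1.2832, γ^t·E[r] = 0.440138, running G = 4.091098
t=4: π = [0.3878, 0.4387, 0.1734], E[r] = 1.2861, γ^t·E[r] = 0.308788, running G = 4.399885
t=5: π = [0.3877, 0.4388, 0.1735], E[r] = 1.2857, γ^t·E[r] = 0.216082, running G = 4.615967
t=6: π = [0.3878, 0.4388, 0.1735], E[r] = 1.2857, γ^t·E[r] = 0.151264, running G = 4.767231

G = 4.7672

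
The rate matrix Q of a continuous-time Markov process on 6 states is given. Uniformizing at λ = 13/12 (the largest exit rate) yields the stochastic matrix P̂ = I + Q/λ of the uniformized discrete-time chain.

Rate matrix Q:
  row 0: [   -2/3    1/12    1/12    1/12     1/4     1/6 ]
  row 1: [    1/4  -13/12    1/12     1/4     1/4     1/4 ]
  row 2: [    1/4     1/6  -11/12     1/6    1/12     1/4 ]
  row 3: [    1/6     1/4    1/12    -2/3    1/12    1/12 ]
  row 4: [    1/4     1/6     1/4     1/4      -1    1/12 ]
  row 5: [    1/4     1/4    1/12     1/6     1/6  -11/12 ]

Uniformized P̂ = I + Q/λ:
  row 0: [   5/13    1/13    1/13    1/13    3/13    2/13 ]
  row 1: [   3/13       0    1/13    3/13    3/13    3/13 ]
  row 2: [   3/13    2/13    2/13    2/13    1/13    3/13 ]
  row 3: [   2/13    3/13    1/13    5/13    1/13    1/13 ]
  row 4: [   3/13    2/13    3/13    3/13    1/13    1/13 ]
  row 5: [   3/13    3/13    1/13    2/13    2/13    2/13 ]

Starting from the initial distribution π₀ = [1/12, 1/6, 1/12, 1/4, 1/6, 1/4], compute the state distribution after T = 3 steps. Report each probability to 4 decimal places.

t=0: π = [0.0833, 0.1667, 0.0833, 0.2500, 0.1667, 0.2500]
t=1: π = [0.2244, 0.1603, 0.1090, 0.2308, 0.1346, 0.1410]
t=2: π = [0.2475, 0.1405, 0.1060, 0.2125, 0.1469, 0.1464]
t=3: π = [0.2525, 0.1408, 0.1077, 0.2060, 0.1479, 0.1452]

π = [0.2525, 0.1408, 0.1077, 0.2060, 0.1479, 0.1452]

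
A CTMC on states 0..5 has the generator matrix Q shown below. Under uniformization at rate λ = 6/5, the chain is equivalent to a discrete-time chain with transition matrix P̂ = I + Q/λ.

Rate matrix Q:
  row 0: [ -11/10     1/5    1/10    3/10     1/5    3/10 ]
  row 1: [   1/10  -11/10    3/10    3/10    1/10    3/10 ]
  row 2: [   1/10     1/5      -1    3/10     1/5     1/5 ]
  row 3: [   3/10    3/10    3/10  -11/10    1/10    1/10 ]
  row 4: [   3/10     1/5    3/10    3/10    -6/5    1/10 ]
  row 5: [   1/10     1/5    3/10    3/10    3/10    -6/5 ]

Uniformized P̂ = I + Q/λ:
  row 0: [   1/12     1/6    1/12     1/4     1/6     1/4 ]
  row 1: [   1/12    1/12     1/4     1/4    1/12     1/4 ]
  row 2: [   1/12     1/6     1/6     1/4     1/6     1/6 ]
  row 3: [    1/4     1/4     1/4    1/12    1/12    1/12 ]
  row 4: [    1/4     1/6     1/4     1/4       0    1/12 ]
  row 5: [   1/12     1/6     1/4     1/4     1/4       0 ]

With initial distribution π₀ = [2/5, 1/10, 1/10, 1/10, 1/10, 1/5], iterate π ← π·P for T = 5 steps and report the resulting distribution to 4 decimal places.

π = [0.1400, 0.1703, 0.2092, 0.2143, 0.1253, 0.1409]

t=0: π = [0.4000, 0.1000, 0.1000, 0.1000, 0.1000, 0.2000]
t=1: π = [0.1167, 0.1667, 0.1750, 0.2333, 0.1500, 0.1583]
t=2: π = [0.1472, 0.1722, 0.2160, 0.2111, 0.1215, 0.1319]
t=3: π = [0.1388, 0.1699, 0.2075, 0.2148, 0.1255, 0.1436]
t=4: π = [0.1400, 0.1704, 0.2096, 0.2142, 0.1257, 0.1401]
t=5: π = [0.1400, 0.1703, 0.2092, 0.2143, 0.1253, 0.1409]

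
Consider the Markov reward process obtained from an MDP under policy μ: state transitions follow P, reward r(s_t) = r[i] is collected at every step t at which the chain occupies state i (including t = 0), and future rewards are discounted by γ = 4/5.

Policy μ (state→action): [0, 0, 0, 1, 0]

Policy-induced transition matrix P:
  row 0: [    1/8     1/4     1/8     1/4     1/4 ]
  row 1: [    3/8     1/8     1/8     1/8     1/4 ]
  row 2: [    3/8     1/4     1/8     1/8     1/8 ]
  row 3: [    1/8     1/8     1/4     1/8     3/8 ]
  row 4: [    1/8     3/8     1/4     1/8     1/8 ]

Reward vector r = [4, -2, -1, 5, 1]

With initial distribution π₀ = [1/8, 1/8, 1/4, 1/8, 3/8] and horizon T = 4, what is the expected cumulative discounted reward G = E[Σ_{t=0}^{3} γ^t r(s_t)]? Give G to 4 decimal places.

G = 3.3251

t=0: π = [0.1250, 0.1250, 0.2500, 0.1250, 0.3750], E[r] = 1.0000, γ^t·E[r] = 1.000000, running G = 1.000000
t=1: π = [0.2188, 0.2656, 0.1875, 0.1406, 0.1875], E[r] = 1.0469, γ^t·E[r] = 0.837500, running G = 1.837500
t=2: π = [0.2383, 0.2227, 0.1660, 0.1523, 0.2207], E[r] = 1.3242, γ^t·E[r] = 0.847500, running G = 2.685000
t=3: π = [0.2222, 0.2307, 0.1716, 0.1548, 0.2207], E[r] = 1.2502, γ^t·E[r] = 0.640125, running G = 3.325125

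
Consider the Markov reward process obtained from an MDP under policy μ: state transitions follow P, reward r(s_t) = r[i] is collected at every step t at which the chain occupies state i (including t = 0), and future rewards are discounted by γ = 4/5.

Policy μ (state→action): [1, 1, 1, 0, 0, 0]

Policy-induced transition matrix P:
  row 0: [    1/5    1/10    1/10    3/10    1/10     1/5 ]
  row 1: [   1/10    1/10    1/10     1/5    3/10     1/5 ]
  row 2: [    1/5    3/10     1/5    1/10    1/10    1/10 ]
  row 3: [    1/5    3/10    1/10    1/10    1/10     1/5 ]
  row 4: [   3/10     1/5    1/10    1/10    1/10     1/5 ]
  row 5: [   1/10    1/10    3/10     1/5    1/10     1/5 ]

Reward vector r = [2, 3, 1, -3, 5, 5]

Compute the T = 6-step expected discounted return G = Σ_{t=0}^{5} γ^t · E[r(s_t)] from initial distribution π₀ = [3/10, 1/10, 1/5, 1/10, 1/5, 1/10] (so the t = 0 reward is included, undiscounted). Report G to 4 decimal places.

G = 7.9437

t=0: π = [0.3000, 0.1000, 0.2000, 0.1000, 0.2000, 0.1000], E[r] = 2.3000, γ^t·E[r] = 2.300000, running G = 2.300000
t=1: π = [0.2000, 0.1800, 0.1400, 0.1800, 0.1200, 0.1800], E[r] = 2.0400, γ^t·E[r] = 1.632000, running G = 3.932000
t=2: π = [0.1760, 0.1760, 0.1500, 0.1760, 0.1360, 0.1860], E[r] = 2.1120, γ^t·E[r] = 1.351680, running G = 5.283680
t=3: π = [0.1774, 0.1788, 0.1522, 0.1714, 0.1352, 0.1850], E[r] = 2.1302, γ^t·E[r] = 1.090662, running G = 6.374342
t=4: π = [0.1771, 0.1782, 0.1522, 0.1719, 0.1358, 0.1848], E[r] = 2.1283, γ^t·E[r] = 0.871768, running G = 7.246110
t=5: π = [0.1773, 0.1784, 0.1522, 0.1717, 0.1356, 0.1848], E[r] = 2.1288, γ^t·E[r] = 0.697579, running G = 7.943689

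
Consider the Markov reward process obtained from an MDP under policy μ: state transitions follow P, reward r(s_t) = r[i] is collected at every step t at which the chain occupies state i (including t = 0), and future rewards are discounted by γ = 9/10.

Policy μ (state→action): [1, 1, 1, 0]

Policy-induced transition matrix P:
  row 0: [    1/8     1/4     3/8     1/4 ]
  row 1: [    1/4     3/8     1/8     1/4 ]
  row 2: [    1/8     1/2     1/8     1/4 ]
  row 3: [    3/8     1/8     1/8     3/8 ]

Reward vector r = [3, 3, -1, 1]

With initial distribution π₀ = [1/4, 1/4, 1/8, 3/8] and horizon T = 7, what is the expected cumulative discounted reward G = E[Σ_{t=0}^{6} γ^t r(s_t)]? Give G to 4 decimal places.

t=0: π = [0.2500, 0.2500, 0.1250, 0.3750], E[r] = 1.7500, γ^t·E[r] = 1.750000, running G = 1.750000
t=1: π = [0.2500, 0.2656, 0.1875, 0.2969], E[r] = 1.6563, γ^t·E[r] = 1.490625, running G = 3.240625
t=2: π = [0.2324, 0.2930, 0.1875, 0.2871], E[r] = 1.6758, γ^t·E[r] = 1.357383, running G = 4.598008
t=3: π = [0.2334, 0.2976, 0.1831, 0.2859], E[r] = 1.6958, γ^t·E[r] = 1.236239, running G = 5.834247
t=4: π = [0.2337, 0.2972, 0.1833, 0.2857], E[r] = 1.6951, γ^t·E[r] = 1.112174, running G = 6.946421
t=5: π = [0.2336, 0.2973, 0.1834, 0.2857], E[r] = 1.6949, γ^t·E[r] = 1.000817, running G = 7.947238
t=6: π = [0.2336, 0.2973, 0.1834, 0.2857], E[r] = 1.6950, γ^t·E[r] = 0.900783, running G = 8.848021

G = 8.8480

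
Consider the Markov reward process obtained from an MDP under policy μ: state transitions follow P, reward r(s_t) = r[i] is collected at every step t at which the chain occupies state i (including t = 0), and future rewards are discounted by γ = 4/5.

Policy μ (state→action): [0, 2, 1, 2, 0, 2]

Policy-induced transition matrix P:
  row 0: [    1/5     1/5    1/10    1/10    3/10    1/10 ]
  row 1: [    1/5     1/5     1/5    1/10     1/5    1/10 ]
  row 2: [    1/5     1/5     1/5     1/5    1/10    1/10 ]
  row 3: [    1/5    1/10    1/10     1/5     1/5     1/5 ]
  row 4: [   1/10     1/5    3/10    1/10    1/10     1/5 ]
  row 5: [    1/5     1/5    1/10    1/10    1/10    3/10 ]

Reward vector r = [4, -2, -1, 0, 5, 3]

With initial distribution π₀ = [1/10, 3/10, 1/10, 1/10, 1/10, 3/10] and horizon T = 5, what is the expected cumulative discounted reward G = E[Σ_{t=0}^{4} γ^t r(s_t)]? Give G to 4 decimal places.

G = 4.7261

t=0: π = [0.1000, 0.3000, 0.1000, 0.1000, 0.1000, 0.3000], E[r] = 1.1000, γ^t·E[r] = 1.100000, running G = 1.100000
t=1: π = [0.1900, 0.1900, 0.1600, 0.1200, 0.1600, 0.1800], E[r] = 1.5600, γ^t·E[r] = 1.248000, running G = 2.348000
t=2: π = [0.1840, 0.1880, 0.1670, 0.1280, 0.1690, 0.1640], E[r] = 1.5300, γ^t·E[r] = 0.979200, running G = 3.327200
t=3: π = [0.1831, 0.1872, 0.1693, 0.1295, 0.1684, 0.1625], E[r] = 1.5182, γ^t·E[r] = 0.777318, running G = 4.104518
t=4: π = [0.1832, 0.1871, 0.1693, 0.1299, 0.1683, 0.1623], E[r] = 1.5175, γ^t·E[r] = 0.621580, running G = 4.726099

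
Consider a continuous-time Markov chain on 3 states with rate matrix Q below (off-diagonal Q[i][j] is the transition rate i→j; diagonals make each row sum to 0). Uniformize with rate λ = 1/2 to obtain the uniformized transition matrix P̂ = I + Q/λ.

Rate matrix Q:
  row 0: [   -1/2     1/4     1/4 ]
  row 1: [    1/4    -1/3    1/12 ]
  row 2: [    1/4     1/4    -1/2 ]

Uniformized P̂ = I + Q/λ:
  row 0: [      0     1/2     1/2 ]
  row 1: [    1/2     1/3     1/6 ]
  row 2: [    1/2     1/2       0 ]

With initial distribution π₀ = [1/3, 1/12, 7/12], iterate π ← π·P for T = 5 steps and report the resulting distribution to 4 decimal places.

π = [0.3333, 0.4286, 0.2381]

t=0: π = [0.3333, 0.0833, 0.5833]
t=1: π = [0.3333, 0.4861, 0.1806]
t=2: π = [0.3333, 0.4190, 0.2477]
t=3: π = [0.3333, 0.4302, 0.2365]
t=4: π = [0.3333, 0.4283, 0.2384]
t=5: π = [0.3333, 0.4286, 0.2381]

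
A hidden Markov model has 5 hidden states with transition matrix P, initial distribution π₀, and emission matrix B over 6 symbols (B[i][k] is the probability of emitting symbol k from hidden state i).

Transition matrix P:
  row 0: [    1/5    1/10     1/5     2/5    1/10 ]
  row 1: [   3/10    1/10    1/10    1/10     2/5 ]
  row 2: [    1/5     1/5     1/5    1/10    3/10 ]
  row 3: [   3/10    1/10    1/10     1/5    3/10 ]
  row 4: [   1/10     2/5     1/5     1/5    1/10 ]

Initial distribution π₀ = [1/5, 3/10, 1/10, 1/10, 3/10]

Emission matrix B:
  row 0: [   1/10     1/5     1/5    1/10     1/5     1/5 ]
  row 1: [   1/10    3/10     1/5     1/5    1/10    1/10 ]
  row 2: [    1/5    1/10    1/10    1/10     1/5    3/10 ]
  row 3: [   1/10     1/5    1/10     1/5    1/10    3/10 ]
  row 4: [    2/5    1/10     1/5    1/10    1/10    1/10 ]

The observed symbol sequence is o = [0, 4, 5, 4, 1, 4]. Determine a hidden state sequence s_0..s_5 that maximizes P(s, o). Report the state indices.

t=0: δ = [2.000e-02, 3.000e-02, 2.000e-02, 1.000e-02, 1.200e-01]  (obs o_0=0)
t=1: δ = [2.400e-03, 4.800e-03, 4.800e-03, 2.400e-03, 1.200e-03]  ψ = [4, 4, 4, 4, 1]  (obs o_1=4)
t=2: δ = [2.880e-04, 9.600e-05, 2.880e-04, 2.880e-04, 1.920e-04]  ψ = [1, 2, 2, 0, 1]  (obs o_2=5)
t=3: δ = [1.728e-05, 7.680e-06, 1.152e-05, 1.152e-05, 8.640e-06]  ψ = [3, 4, 0, 0, 2]  (obs o_3=4)
t=4: δ = [6.912e-07, 1.037e-06, 3.456e-07, 1.382e-06, 3.456e-07]  ψ = [0, 4, 0, 0, 2]  (obs o_4=1)
t=5: δ = [8.294e-08, 1.382e-08, 2.765e-08, 2.765e-08, 4.147e-08]  ψ = [3, 3, 0, 0, 1]  (obs o_5=4)
backtrack: best end state = 0; path = [4, 0, 3, 0, 3, 0]

path = [4, 0, 3, 0, 3, 0]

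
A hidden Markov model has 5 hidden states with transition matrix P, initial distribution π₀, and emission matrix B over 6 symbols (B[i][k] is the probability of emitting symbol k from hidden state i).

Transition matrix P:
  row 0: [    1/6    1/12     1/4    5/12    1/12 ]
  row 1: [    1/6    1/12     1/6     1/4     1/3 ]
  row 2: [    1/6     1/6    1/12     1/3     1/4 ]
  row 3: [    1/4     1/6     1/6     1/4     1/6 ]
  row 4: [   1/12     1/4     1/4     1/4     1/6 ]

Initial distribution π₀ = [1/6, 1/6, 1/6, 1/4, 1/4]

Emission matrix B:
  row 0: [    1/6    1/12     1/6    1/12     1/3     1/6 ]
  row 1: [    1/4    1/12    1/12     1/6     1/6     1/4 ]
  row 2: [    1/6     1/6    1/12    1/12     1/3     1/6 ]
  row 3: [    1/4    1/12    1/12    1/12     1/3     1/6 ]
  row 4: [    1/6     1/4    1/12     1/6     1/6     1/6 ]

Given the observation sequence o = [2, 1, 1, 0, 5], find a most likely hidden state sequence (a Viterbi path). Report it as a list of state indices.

path = [0, 2, 4, 1, 4]

t=0: δ = [2.778e-02, 1.389e-02, 1.389e-02, 2.083e-02, 2.083e-02]  (obs o_0=2)
t=1: δ = [4.340e-04, 4.340e-04, 1.157e-03, 9.645e-04, 1.157e-03]  ψ = [3, 4, 0, 0, 1]  (obs o_1=1)
t=2: δ = [2.009e-05, 2.411e-05, 4.823e-05, 3.215e-05, 7.234e-05]  ψ = [3, 4, 4, 2, 2]  (obs o_2=1)
t=3: δ = [1.340e-06, 4.521e-06, 3.014e-06, 4.521e-06, 2.009e-06]  ψ = [2, 4, 4, 4, 2]  (obs o_3=0)
t=4: δ = [1.884e-07, 1.884e-07, 1.256e-07, 1.884e-07, 2.512e-07]  ψ = [3, 3, 1, 1, 1]  (obs o_4=5)
backtrack: best end state = 4; path = [0, 2, 4, 1, 4]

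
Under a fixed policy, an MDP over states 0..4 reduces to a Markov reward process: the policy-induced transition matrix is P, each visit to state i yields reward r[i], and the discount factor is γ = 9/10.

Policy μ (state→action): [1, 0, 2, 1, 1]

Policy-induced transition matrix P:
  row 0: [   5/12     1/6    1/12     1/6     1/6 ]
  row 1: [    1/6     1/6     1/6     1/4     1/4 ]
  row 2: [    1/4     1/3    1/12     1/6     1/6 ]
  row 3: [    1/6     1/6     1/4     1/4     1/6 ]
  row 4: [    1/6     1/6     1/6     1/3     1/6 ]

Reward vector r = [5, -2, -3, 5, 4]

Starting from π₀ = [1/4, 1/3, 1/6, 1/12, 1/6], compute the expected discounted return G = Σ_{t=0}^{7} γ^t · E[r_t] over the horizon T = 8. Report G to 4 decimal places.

G = 11.7962

t=0: π = [0.2500, 0.3333, 0.1667, 0.0833, 0.1667], E[r] = 1.1667, γ^t·E[r] = 1.166667, running G = 1.166667
t=1: π = [0.2431, 0.1944, 0.1389, 0.2292, 0.1944], E[r] = 2.3333, γ^t·E[r] = 2.100000, running G = 3.266667
t=2: π = [0.2390, 0.1898, 0.1539, 0.2344, 0.1829], E[r] = 2.2569, γ^t·E[r] = 1.828125, running G = 5.094792
t=3: π = [0.2392, 0.1923, 0.1535, 0.2325, 0.1825], E[r] = 2.2436, γ^t·E[r] = 1.635609, running G = 6.730401
t=4: π = [0.2393, 0.1922, 0.1533, 0.2325, 0.1827], E[r] = 2.2451, γ^t·E[r] = 1.472998, running G = 8.203399
t=5: π = [0.2393, 0.1922, 0.1533, 0.2325, 0.1827], E[r] = 2.2452, γ^t·E[r] = 1.325755, running G = 9.529154
t=6: π = [0.2393, 0.1922, 0.1533, 0.2325, 0.1827], E[r] = 2.2452, γ^t·E[r] = 1.193166, running G = 10.722320
t=7: π = [0.2393, 0.1922, 0.1533, 0.2325, 0.1827], E[r] = 2.2452, γ^t·E[r] = 1.073849, running G = 11.796169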